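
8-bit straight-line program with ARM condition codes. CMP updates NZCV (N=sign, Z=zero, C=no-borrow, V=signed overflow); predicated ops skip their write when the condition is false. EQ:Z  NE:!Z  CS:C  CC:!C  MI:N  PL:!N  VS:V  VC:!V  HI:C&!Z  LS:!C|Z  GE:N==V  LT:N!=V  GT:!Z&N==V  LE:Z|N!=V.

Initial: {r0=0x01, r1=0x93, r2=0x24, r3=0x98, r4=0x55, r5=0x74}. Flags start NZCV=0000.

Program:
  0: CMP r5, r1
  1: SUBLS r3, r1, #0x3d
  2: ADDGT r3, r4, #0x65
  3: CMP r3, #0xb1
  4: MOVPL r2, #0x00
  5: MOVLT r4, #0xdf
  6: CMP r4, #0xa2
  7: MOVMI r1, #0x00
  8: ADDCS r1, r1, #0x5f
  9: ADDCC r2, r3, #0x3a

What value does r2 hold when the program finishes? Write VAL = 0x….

0: ✓ CMP  NZCV=1001
1: ✓ SUBLS  r3←0x56
2: ✓ ADDGT  r3←0xba
3: ✓ CMP  NZCV=0010
4: ✓ MOVPL  r2←0x00
5: · MOVLT
6: ✓ CMP  NZCV=1001
7: ✓ MOVMI  r1←0x00
8: · ADDCS
9: ✓ ADDCC  r2←0xf4

VAL = 0xf4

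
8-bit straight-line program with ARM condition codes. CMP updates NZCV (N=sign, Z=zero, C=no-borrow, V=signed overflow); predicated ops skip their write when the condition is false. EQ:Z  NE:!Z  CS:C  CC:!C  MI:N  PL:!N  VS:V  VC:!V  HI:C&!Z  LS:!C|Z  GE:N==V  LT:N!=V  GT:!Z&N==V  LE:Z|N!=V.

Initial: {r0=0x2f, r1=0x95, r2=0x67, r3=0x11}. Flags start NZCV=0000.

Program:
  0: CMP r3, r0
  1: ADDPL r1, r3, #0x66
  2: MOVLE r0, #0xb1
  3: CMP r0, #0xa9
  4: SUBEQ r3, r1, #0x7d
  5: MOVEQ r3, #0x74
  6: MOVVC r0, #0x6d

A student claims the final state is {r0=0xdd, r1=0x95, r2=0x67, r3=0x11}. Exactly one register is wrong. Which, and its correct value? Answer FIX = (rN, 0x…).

0: ✓ CMP  NZCV=1000
1: · ADDPL
2: ✓ MOVLE  r0←0xb1
3: ✓ CMP  NZCV=0010
4: · SUBEQ
5: · MOVEQ
6: ✓ MOVVC  r0←0x6d

FIX = (r0, 0x6d)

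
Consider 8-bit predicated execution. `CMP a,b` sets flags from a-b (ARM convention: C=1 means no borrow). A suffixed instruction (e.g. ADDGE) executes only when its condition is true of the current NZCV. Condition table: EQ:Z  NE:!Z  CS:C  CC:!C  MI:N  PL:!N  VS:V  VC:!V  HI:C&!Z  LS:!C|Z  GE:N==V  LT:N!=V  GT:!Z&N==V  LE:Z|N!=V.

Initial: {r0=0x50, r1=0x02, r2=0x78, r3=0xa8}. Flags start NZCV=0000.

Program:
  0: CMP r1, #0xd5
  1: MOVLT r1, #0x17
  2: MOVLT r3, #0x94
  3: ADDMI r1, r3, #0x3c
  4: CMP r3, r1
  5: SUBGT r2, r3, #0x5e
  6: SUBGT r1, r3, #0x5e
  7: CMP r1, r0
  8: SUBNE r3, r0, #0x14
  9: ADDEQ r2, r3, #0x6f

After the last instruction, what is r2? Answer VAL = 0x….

VAL = 0x78

[0] flags=0000 → (cmp)
[1] flags=0000 LT?F → skip
[2] flags=0000 LT?F → skip
[3] flags=0000 MI?F → skip
[4] flags=1010 → (cmp)
[5] flags=1010 GT?F → skip
[6] flags=1010 GT?F → skip
[7] flags=1000 → (cmp)
[8] flags=1000 NE?T → r3=0x3c
[9] flags=1000 EQ?F → skip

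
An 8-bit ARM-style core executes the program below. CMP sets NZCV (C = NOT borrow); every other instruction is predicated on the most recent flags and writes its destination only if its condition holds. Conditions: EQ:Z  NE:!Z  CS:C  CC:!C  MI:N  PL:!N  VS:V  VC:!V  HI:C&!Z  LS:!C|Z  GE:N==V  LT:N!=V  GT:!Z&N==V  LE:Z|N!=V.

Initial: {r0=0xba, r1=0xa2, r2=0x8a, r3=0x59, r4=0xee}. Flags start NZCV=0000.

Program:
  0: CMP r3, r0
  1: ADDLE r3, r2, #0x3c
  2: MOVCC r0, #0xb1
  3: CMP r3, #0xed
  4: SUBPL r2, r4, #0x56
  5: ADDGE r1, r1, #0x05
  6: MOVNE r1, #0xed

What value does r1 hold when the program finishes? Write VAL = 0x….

VAL = 0xed

[0] flags=1001 → (cmp)
[1] flags=1001 LE?F → skip
[2] flags=1001 CC?T → r0=0xb1
[3] flags=0000 → (cmp)
[4] flags=0000 PL?T → r2=0x98
[5] flags=0000 GE?T → r1=0xa7
[6] flags=0000 NE?T → r1=0xed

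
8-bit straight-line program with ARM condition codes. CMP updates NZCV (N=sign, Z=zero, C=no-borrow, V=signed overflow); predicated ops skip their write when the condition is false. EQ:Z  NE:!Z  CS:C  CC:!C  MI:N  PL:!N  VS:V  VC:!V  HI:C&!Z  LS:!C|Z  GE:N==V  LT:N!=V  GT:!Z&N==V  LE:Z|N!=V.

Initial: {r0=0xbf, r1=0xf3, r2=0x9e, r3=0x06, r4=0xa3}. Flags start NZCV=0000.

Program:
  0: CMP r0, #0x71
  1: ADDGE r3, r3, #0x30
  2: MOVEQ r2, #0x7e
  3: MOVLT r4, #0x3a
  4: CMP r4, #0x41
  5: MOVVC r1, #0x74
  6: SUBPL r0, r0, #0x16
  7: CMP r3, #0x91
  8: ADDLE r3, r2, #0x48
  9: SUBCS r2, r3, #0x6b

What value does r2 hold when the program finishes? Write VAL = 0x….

0: ✓ CMP  NZCV=0011
1: · ADDGE
2: · MOVEQ
3: ✓ MOVLT  r4←0x3a
4: ✓ CMP  NZCV=1000
5: ✓ MOVVC  r1←0x74
6: · SUBPL
7: ✓ CMP  NZCV=0000
8: · ADDLE
9: · SUBCS

VAL = 0x9e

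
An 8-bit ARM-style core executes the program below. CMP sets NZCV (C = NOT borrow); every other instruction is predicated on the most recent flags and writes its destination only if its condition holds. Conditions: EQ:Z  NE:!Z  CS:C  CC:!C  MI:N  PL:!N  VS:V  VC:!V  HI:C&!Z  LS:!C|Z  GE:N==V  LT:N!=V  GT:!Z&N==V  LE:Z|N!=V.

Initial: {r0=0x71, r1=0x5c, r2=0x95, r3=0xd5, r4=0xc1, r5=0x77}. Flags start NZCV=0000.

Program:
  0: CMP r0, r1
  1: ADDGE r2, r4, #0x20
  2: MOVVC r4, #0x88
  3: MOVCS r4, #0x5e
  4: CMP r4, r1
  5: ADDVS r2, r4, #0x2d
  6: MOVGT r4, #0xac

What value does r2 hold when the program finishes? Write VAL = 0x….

VAL = 0xe1

0: ✓ CMP  NZCV=0010
1: ✓ ADDGE  r2←0xe1
2: ✓ MOVVC  r4←0x88
3: ✓ MOVCS  r4←0x5e
4: ✓ CMP  NZCV=0010
5: · ADDVS
6: ✓ MOVGT  r4←0xac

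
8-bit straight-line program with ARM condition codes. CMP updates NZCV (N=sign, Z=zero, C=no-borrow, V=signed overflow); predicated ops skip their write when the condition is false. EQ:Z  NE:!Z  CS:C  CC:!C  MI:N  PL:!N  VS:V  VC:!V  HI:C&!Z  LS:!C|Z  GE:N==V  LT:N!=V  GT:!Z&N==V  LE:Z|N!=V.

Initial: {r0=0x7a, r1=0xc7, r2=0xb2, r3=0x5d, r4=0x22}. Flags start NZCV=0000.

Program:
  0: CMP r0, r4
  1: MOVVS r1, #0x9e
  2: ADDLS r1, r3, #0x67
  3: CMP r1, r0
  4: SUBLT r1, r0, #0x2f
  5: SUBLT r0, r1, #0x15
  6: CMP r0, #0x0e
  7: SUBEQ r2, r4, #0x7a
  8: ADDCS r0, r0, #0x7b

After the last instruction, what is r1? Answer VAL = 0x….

[0] flags=0010 → (cmp)
[1] flags=0010 VS?F → skip
[2] flags=0010 LS?F → skip
[3] flags=0011 → (cmp)
[4] flags=0011 LT?T → r1=0x4b
[5] flags=0011 LT?T → r0=0x36
[6] flags=0010 → (cmp)
[7] flags=0010 EQ?F → skip
[8] flags=0010 CS?T → r0=0xb1

VAL = 0x4b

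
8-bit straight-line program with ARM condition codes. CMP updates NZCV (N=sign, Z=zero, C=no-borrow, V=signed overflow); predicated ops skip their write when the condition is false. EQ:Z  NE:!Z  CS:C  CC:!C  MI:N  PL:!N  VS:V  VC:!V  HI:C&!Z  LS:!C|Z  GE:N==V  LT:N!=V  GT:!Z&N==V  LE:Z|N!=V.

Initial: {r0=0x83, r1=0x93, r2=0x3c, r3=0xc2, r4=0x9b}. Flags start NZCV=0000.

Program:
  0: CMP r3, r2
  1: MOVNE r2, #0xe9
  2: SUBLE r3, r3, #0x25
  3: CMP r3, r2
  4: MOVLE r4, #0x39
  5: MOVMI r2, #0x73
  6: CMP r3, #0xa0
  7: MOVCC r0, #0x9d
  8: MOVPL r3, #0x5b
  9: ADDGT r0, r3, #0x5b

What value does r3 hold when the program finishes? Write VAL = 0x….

VAL = 0x9d

[0] flags=1010 → (cmp)
[1] flags=1010 NE?T → r2=0xe9
[2] flags=1010 LE?T → r3=0x9d
[3] flags=1000 → (cmp)
[4] flags=1000 LE?T → r4=0x39
[5] flags=1000 MI?T → r2=0x73
[6] flags=1000 → (cmp)
[7] flags=1000 CC?T → r0=0x9d
[8] flags=1000 PL?F → skip
[9] flags=1000 GT?F → skip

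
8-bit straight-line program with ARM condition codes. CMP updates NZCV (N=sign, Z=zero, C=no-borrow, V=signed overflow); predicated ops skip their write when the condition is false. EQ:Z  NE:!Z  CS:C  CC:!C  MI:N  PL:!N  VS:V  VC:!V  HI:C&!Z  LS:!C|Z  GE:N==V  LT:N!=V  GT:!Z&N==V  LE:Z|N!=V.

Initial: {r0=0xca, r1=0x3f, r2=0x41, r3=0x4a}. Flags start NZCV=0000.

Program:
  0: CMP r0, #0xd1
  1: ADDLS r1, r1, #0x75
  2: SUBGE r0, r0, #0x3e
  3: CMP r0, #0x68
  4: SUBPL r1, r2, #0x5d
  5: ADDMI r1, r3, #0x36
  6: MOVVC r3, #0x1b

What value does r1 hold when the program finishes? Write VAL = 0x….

VAL = 0xe4

[0] flags=1000 → (cmp)
[1] flags=1000 LS?T → r1=0xb4
[2] flags=1000 GE?F → skip
[3] flags=0011 → (cmp)
[4] flags=0011 PL?T → r1=0xe4
[5] flags=0011 MI?F → skip
[6] flags=0011 VC?F → skip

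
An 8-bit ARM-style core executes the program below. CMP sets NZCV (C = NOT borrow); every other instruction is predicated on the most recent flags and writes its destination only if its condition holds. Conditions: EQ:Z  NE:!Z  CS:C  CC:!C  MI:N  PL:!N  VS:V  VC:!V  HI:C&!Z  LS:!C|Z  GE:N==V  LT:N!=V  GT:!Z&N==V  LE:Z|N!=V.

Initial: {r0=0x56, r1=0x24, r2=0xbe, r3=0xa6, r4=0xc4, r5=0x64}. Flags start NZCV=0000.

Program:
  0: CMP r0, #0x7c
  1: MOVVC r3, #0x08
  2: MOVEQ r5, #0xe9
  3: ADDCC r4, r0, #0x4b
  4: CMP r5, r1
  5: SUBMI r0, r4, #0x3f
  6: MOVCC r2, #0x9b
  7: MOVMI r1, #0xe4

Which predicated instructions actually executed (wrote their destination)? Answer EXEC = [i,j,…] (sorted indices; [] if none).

EXEC = [1,3]

[0] flags=1000 → (cmp)
[1] flags=1000 VC?T → r3=0x08
[2] flags=1000 EQ?F → skip
[3] flags=1000 CC?T → r4=0xa1
[4] flags=0010 → (cmp)
[5] flags=0010 MI?F → skip
[6] flags=0010 CC?F → skip
[7] flags=0010 MI?F → skip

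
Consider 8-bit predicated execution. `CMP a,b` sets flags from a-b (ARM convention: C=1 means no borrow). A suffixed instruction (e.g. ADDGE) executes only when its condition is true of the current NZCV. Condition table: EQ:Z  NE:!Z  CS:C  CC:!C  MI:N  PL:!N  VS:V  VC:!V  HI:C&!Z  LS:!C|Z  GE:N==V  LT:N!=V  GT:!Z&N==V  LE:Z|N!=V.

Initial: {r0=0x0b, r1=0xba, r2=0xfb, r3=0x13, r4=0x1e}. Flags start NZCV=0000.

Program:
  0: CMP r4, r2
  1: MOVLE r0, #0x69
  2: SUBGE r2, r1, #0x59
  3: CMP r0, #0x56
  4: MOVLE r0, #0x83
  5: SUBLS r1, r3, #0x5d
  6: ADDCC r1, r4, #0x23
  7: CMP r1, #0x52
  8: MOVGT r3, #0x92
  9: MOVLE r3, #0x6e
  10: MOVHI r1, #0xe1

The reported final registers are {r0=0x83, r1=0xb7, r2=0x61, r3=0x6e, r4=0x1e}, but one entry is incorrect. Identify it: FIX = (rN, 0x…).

0: ✓ CMP  NZCV=0000
1: · MOVLE
2: ✓ SUBGE  r2←0x61
3: ✓ CMP  NZCV=1000
4: ✓ MOVLE  r0←0x83
5: ✓ SUBLS  r1←0xb6
6: ✓ ADDCC  r1←0x41
7: ✓ CMP  NZCV=1000
8: · MOVGT
9: ✓ MOVLE  r3←0x6e
10: · MOVHI

FIX = (r1, 0x41)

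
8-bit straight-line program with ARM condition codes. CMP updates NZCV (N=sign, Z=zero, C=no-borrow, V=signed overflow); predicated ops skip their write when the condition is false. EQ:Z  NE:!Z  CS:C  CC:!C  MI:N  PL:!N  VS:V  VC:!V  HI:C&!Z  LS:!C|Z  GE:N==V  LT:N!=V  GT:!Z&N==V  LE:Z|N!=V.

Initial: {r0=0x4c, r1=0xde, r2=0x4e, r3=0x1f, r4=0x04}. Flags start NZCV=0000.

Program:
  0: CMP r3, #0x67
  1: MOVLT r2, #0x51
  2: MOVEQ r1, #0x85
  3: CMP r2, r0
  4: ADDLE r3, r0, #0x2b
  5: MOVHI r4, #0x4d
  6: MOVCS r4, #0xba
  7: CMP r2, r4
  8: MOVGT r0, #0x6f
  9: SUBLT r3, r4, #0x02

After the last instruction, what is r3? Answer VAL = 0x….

0: ✓ CMP  NZCV=1000
1: ✓ MOVLT  r2←0x51
2: · MOVEQ
3: ✓ CMP  NZCV=0010
4: · ADDLE
5: ✓ MOVHI  r4←0x4d
6: ✓ MOVCS  r4←0xba
7: ✓ CMP  NZCV=1001
8: ✓ MOVGT  r0←0x6f
9: · SUBLT

VAL = 0x1f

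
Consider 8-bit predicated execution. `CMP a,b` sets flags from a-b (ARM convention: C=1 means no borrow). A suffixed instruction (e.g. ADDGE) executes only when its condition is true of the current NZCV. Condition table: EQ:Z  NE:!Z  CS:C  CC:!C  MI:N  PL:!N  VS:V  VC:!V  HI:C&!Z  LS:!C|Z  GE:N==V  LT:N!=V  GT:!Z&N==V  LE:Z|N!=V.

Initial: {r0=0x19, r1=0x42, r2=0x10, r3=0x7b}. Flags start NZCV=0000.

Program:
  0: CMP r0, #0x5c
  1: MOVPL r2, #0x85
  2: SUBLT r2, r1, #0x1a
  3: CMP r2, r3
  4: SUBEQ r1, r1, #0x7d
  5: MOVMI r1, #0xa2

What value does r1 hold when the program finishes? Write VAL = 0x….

0: ✓ CMP  NZCV=1000
1: · MOVPL
2: ✓ SUBLT  r2←0x28
3: ✓ CMP  NZCV=1000
4: · SUBEQ
5: ✓ MOVMI  r1←0xa2

VAL = 0xa2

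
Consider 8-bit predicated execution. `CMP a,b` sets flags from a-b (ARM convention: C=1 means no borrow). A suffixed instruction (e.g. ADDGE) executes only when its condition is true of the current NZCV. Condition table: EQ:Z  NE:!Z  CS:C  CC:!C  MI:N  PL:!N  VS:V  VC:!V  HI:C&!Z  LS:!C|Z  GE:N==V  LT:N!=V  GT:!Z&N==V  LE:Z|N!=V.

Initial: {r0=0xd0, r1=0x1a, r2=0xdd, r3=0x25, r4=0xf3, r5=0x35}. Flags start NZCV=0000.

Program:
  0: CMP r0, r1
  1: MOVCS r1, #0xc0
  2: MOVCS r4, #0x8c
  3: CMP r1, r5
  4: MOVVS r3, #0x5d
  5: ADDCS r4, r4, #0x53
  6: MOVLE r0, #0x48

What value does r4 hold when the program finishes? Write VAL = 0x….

0: ✓ CMP  NZCV=1010
1: ✓ MOVCS  r1←0xc0
2: ✓ MOVCS  r4←0x8c
3: ✓ CMP  NZCV=1010
4: · MOVVS
5: ✓ ADDCS  r4←0xdf
6: ✓ MOVLE  r0←0x48

VAL = 0xdf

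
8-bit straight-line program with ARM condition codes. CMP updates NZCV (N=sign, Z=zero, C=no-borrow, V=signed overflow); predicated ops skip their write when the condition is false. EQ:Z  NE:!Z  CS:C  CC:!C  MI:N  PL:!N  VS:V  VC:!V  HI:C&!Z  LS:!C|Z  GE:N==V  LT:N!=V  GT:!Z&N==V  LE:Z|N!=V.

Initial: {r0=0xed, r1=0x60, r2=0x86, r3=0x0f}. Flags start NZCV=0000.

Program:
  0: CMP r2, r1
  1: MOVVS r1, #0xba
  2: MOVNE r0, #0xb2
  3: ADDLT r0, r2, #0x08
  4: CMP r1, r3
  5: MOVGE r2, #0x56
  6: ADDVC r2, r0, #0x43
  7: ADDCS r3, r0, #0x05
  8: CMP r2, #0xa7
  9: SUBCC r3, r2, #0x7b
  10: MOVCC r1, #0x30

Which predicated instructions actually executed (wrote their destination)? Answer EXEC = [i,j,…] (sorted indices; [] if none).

0: ✓ CMP  NZCV=0011
1: ✓ MOVVS  r1←0xba
2: ✓ MOVNE  r0←0xb2
3: ✓ ADDLT  r0←0x8e
4: ✓ CMP  NZCV=1010
5: · MOVGE
6: ✓ ADDVC  r2←0xd1
7: ✓ ADDCS  r3←0x93
8: ✓ CMP  NZCV=0010
9: · SUBCC
10: · MOVCC

EXEC = [1,2,3,6,7]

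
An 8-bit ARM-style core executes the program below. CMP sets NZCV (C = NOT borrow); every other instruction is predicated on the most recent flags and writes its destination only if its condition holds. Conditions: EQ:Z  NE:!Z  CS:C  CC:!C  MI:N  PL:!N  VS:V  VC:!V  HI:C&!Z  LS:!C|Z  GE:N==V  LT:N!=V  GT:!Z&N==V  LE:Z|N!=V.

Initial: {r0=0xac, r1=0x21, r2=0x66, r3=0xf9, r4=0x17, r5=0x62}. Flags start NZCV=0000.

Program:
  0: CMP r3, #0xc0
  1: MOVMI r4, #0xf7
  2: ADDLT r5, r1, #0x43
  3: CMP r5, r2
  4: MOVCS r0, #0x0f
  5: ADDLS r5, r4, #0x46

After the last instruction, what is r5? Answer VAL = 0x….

VAL = 0x5d

[0] flags=0010 → (cmp)
[1] flags=0010 MI?F → skip
[2] flags=0010 LT?F → skip
[3] flags=1000 → (cmp)
[4] flags=1000 CS?F → skip
[5] flags=1000 LS?T → r5=0x5d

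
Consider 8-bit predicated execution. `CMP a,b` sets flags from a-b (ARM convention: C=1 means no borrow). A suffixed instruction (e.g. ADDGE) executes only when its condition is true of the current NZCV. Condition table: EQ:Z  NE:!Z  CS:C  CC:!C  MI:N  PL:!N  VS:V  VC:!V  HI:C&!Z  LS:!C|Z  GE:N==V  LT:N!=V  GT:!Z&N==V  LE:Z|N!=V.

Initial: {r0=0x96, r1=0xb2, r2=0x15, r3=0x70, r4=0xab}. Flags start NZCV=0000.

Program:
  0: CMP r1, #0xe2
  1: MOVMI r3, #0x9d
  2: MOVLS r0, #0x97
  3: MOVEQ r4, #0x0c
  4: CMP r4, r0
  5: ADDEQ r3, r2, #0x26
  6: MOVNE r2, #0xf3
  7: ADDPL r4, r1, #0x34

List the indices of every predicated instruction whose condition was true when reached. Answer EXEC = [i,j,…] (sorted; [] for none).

EXEC = [1,2,6,7]

0: ✓ CMP  NZCV=1000
1: ✓ MOVMI  r3←0x9d
2: ✓ MOVLS  r0←0x97
3: · MOVEQ
4: ✓ CMP  NZCV=0010
5: · ADDEQ
6: ✓ MOVNE  r2←0xf3
7: ✓ ADDPL  r4←0xe6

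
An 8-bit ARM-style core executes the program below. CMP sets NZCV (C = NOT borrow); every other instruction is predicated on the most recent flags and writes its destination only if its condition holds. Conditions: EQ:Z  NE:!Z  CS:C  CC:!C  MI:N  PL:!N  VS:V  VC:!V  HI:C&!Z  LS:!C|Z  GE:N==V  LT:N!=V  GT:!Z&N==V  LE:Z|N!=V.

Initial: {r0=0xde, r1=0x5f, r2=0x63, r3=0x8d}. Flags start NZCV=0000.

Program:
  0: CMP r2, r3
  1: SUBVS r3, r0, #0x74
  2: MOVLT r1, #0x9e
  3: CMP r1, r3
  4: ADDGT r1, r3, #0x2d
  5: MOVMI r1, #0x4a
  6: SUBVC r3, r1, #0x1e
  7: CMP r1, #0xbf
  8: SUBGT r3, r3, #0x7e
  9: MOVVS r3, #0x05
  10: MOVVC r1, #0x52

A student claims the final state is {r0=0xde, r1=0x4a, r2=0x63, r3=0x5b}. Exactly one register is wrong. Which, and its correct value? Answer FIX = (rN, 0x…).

[0] flags=1001 → (cmp)
[1] flags=1001 VS?T → r3=0x6a
[2] flags=1001 LT?F → skip
[3] flags=1000 → (cmp)
[4] flags=1000 GT?F → skip
[5] flags=1000 MI?T → r1=0x4a
[6] flags=1000 VC?T → r3=0x2c
[7] flags=1001 → (cmp)
[8] flags=1001 GT?T → r3=0xae
[9] flags=1001 VS?T → r3=0x05
[10] flags=1001 VC?F → skip

FIX = (r3, 0x05)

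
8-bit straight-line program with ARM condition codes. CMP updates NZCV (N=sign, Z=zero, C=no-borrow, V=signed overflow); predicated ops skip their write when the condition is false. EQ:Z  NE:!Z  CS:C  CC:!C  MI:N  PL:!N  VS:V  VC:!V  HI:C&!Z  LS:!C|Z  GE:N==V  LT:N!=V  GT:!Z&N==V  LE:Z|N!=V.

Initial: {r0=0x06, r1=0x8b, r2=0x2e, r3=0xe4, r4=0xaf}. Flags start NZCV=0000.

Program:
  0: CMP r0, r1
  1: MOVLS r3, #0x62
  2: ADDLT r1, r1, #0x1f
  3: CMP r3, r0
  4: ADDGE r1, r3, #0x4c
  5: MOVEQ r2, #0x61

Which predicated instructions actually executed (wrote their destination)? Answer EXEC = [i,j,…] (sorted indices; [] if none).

EXEC = [1,4]

0: ✓ CMP  NZCV=0000
1: ✓ MOVLS  r3←0x62
2: · ADDLT
3: ✓ CMP  NZCV=0010
4: ✓ ADDGE  r1←0xae
5: · MOVEQ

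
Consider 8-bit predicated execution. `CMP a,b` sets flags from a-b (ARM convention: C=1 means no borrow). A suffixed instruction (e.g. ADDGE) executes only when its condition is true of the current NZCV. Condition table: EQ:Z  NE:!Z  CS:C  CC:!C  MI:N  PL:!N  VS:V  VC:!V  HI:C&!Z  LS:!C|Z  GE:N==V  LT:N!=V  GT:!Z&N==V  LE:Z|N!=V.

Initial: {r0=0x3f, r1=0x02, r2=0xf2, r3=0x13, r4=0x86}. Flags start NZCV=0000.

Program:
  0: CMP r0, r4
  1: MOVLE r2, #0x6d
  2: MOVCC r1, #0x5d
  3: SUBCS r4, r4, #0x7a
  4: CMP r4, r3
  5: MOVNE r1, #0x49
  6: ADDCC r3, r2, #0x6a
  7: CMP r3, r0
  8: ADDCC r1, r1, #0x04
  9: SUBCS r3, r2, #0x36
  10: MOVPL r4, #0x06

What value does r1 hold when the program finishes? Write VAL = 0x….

[0] flags=1001 → (cmp)
[1] flags=1001 LE?F → skip
[2] flags=1001 CC?T → r1=0x5d
[3] flags=1001 CS?F → skip
[4] flags=0011 → (cmp)
[5] flags=0011 NE?T → r1=0x49
[6] flags=0011 CC?F → skip
[7] flags=1000 → (cmp)
[8] flags=1000 CC?T → r1=0x4d
[9] flags=1000 CS?F → skip
[10] flags=1000 PL?F → skip

VAL = 0x4d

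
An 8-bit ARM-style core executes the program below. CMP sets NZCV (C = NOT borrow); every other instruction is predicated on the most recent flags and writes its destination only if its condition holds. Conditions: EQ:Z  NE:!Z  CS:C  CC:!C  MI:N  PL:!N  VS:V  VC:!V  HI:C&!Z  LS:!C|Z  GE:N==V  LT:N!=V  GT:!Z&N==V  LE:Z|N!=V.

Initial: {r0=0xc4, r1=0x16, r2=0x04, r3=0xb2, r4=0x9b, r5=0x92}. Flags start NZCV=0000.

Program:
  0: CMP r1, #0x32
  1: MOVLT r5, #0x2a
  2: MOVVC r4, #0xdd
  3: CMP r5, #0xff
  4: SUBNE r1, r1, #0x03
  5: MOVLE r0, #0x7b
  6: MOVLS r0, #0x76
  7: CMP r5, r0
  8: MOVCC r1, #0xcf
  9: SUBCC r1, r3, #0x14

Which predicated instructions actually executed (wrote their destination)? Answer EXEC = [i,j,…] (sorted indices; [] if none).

[0] flags=1000 → (cmp)
[1] flags=1000 LT?T → r5=0x2a
[2] flags=1000 VC?T → r4=0xdd
[3] flags=0000 → (cmp)
[4] flags=0000 NE?T → r1=0x13
[5] flags=0000 LE?F → skip
[6] flags=0000 LS?T → r0=0x76
[7] flags=1000 → (cmp)
[8] flags=1000 CC?T → r1=0xcf
[9] flags=1000 CC?T → r1=0x9e

EXEC = [1,2,4,6,8,9]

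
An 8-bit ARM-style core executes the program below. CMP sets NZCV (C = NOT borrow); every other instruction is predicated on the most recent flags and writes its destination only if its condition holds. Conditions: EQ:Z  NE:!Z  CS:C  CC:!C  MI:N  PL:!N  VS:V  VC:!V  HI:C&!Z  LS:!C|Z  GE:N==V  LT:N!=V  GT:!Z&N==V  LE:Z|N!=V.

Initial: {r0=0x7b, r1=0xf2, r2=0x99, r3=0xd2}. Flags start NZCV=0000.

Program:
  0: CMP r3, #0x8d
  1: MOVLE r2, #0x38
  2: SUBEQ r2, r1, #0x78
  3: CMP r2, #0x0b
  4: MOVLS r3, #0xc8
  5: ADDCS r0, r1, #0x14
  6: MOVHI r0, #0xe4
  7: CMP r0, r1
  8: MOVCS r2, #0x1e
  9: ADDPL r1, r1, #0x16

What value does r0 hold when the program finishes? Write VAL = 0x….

VAL = 0xe4

[0] flags=0010 → (cmp)
[1] flags=0010 LE?F → skip
[2] flags=0010 EQ?F → skip
[3] flags=1010 → (cmp)
[4] flags=1010 LS?F → skip
[5] flags=1010 CS?T → r0=0x06
[6] flags=1010 HI?T → r0=0xe4
[7] flags=1000 → (cmp)
[8] flags=1000 CS?F → skip
[9] flags=1000 PL?F → skip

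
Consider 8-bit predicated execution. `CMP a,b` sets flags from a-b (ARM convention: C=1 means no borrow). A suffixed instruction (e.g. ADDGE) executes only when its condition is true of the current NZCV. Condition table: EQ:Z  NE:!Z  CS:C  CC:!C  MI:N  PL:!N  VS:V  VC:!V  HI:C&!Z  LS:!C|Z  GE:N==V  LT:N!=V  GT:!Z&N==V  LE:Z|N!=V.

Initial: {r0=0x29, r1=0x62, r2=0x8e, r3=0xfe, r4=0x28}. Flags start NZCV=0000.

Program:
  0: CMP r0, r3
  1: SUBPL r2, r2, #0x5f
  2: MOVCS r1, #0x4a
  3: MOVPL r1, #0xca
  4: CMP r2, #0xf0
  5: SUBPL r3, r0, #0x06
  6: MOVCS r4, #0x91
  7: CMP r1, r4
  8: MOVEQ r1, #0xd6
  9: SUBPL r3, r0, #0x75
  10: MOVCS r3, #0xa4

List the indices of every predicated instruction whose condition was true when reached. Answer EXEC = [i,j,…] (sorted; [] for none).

EXEC = [1,3,5,10]

0: ✓ CMP  NZCV=0000
1: ✓ SUBPL  r2←0x2f
2: · MOVCS
3: ✓ MOVPL  r1←0xca
4: ✓ CMP  NZCV=0000
5: ✓ SUBPL  r3←0x23
6: · MOVCS
7: ✓ CMP  NZCV=1010
8: · MOVEQ
9: · SUBPL
10: ✓ MOVCS  r3←0xa4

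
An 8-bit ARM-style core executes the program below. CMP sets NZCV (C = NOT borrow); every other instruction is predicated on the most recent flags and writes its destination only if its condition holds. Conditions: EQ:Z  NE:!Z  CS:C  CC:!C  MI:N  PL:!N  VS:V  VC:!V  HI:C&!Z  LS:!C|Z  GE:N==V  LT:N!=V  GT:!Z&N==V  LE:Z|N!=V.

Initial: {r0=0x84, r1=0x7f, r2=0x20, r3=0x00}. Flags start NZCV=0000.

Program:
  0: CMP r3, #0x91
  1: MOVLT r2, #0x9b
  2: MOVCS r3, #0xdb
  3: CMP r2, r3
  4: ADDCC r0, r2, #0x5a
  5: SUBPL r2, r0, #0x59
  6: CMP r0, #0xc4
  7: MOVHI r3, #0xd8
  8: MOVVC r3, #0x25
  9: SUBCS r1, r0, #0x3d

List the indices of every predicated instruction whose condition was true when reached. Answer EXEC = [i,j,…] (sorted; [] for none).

EXEC = [5,8]

[0] flags=0000 → (cmp)
[1] flags=0000 LT?F → skip
[2] flags=0000 CS?F → skip
[3] flags=0010 → (cmp)
[4] flags=0010 CC?F → skip
[5] flags=0010 PL?T → r2=0x2b
[6] flags=1000 → (cmp)
[7] flags=1000 HI?F → skip
[8] flags=1000 VC?T → r3=0x25
[9] flags=1000 CS?F → skip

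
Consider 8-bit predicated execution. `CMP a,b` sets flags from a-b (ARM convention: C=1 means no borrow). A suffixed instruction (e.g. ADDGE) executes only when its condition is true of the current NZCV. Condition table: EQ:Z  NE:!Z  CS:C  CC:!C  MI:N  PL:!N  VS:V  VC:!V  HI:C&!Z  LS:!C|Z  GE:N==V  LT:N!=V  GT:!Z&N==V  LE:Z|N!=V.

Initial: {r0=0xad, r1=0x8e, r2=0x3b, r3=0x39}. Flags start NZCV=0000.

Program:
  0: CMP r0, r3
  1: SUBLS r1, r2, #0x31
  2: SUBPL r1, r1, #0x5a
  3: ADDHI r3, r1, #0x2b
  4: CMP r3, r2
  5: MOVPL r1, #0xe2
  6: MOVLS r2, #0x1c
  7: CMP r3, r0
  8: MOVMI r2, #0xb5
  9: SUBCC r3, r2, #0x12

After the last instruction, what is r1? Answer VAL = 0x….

VAL = 0xe2

0: ✓ CMP  NZCV=0011
1: · SUBLS
2: ✓ SUBPL  r1←0x34
3: ✓ ADDHI  r3←0x5f
4: ✓ CMP  NZCV=0010
5: ✓ MOVPL  r1←0xe2
6: · MOVLS
7: ✓ CMP  NZCV=1001
8: ✓ MOVMI  r2←0xb5
9: ✓ SUBCC  r3←0xa3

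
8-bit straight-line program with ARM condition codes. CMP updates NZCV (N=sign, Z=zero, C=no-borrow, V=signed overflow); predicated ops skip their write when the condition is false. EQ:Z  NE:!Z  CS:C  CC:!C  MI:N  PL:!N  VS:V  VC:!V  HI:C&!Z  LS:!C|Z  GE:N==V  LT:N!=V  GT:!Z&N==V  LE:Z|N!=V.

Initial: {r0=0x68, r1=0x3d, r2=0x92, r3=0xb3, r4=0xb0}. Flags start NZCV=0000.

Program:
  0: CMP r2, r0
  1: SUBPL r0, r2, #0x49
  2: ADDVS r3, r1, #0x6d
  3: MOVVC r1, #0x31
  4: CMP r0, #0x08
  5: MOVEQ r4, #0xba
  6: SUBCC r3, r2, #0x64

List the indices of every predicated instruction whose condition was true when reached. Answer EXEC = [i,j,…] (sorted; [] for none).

EXEC = [1,2]

0: ✓ CMP  NZCV=0011
1: ✓ SUBPL  r0←0x49
2: ✓ ADDVS  r3←0xaa
3: · MOVVC
4: ✓ CMP  NZCV=0010
5: · MOVEQ
6: · SUBCC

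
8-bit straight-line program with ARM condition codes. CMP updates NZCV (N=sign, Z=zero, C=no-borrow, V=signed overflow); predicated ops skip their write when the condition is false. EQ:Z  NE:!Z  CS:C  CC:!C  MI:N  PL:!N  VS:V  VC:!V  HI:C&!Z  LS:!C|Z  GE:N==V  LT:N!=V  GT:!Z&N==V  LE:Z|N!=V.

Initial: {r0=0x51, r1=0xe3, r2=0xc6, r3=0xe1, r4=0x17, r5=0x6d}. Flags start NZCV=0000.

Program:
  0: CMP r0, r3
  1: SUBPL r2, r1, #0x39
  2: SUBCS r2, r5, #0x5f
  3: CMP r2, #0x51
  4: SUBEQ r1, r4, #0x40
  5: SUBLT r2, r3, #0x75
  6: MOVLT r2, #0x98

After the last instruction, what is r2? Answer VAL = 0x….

0: ✓ CMP  NZCV=0000
1: ✓ SUBPL  r2←0xaa
2: · SUBCS
3: ✓ CMP  NZCV=0011
4: · SUBEQ
5: ✓ SUBLT  r2←0x6c
6: ✓ MOVLT  r2←0x98

VAL = 0x98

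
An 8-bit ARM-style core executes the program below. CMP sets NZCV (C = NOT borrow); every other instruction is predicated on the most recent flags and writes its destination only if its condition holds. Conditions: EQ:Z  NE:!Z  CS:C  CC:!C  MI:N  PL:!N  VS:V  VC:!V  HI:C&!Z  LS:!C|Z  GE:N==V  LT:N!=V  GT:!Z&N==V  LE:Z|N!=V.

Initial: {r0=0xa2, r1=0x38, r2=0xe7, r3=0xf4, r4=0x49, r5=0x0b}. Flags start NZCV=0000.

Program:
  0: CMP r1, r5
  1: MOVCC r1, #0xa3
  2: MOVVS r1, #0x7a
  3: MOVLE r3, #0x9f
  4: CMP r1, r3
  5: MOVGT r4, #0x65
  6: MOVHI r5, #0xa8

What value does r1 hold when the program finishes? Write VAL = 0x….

VAL = 0x38

[0] flags=0010 → (cmp)
[1] flags=0010 CC?F → skip
[2] flags=0010 VS?F → skip
[3] flags=0010 LE?F → skip
[4] flags=0000 → (cmp)
[5] flags=0000 GT?T → r4=0x65
[6] flags=0000 HI?F → skip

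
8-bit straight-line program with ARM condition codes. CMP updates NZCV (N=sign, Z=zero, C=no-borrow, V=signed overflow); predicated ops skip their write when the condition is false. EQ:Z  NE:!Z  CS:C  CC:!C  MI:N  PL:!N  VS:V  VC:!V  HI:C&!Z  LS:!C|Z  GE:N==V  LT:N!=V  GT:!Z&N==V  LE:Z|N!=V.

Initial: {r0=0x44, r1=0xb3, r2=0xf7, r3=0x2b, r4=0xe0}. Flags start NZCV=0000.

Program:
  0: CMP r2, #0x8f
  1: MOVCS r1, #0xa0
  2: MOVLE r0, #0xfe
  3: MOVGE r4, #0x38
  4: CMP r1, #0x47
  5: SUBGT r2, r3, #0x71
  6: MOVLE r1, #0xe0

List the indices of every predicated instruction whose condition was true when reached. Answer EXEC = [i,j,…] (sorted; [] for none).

[0] flags=0010 → (cmp)
[1] flags=0010 CS?T → r1=0xa0
[2] flags=0010 LE?F → skip
[3] flags=0010 GE?T → r4=0x38
[4] flags=0011 → (cmp)
[5] flags=0011 GT?F → skip
[6] flags=0011 LE?T → r1=0xe0

EXEC = [1,3,6]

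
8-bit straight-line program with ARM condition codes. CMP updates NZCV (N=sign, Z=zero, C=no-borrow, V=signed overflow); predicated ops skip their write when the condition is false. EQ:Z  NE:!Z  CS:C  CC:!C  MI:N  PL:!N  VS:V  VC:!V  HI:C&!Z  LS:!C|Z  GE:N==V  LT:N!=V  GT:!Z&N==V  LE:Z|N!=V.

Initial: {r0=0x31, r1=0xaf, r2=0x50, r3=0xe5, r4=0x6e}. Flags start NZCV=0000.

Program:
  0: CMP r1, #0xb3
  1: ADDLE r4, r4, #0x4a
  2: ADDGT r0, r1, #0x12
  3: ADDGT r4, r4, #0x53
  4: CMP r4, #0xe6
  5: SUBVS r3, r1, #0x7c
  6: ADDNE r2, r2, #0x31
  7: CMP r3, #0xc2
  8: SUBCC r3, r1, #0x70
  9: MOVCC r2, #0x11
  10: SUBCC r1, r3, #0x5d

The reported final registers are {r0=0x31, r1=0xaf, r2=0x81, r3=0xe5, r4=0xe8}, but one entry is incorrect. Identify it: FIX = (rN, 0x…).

FIX = (r4, 0xb8)

0: ✓ CMP  NZCV=1000
1: ✓ ADDLE  r4←0xb8
2: · ADDGT
3: · ADDGT
4: ✓ CMP  NZCV=1000
5: · SUBVS
6: ✓ ADDNE  r2←0x81
7: ✓ CMP  NZCV=0010
8: · SUBCC
9: · MOVCC
10: · SUBCC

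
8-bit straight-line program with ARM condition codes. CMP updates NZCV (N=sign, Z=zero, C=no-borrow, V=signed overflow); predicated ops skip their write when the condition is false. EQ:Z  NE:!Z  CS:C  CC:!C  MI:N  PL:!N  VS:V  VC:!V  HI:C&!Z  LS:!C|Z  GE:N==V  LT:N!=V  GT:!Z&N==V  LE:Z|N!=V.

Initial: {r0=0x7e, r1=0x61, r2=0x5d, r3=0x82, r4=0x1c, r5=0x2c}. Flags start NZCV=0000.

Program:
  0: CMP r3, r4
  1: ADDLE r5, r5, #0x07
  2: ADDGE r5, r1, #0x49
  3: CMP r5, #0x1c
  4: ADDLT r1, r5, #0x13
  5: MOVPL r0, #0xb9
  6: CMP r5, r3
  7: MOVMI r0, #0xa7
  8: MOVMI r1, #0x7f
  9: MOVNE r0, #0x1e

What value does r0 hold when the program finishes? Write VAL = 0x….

0: ✓ CMP  NZCV=0011
1: ✓ ADDLE  r5←0x33
2: · ADDGE
3: ✓ CMP  NZCV=0010
4: · ADDLT
5: ✓ MOVPL  r0←0xb9
6: ✓ CMP  NZCV=1001
7: ✓ MOVMI  r0←0xa7
8: ✓ MOVMI  r1←0x7f
9: ✓ MOVNE  r0←0x1e

VAL = 0x1e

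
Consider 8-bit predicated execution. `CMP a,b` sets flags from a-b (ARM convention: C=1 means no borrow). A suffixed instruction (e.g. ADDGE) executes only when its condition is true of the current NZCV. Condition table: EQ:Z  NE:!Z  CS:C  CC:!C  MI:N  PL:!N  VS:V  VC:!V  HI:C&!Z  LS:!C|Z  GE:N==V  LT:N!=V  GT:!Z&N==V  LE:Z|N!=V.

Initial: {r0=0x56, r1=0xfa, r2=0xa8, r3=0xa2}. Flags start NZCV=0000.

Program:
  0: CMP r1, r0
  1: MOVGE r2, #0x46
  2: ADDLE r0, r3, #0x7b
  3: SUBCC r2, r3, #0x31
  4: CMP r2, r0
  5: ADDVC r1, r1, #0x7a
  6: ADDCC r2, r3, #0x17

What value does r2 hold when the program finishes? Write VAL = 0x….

0: ✓ CMP  NZCV=1010
1: · MOVGE
2: ✓ ADDLE  r0←0x1d
3: · SUBCC
4: ✓ CMP  NZCV=1010
5: ✓ ADDVC  r1←0x74
6: · ADDCC

VAL = 0xa8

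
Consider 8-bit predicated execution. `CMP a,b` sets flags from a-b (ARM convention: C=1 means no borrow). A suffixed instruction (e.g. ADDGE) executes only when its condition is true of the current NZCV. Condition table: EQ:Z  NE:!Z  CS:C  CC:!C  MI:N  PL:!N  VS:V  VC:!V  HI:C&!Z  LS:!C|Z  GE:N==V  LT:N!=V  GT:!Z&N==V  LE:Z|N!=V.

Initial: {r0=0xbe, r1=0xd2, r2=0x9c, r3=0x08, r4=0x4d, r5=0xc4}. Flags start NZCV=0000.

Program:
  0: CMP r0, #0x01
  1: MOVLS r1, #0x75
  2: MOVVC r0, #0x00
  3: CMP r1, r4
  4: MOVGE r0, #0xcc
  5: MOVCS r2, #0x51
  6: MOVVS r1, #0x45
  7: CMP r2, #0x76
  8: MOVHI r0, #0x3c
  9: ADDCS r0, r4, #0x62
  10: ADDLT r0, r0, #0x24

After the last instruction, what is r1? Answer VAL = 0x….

0: ✓ CMP  NZCV=1010
1: · MOVLS
2: ✓ MOVVC  r0←0x00
3: ✓ CMP  NZCV=1010
4: · MOVGE
5: ✓ MOVCS  r2←0x51
6: · MOVVS
7: ✓ CMP  NZCV=1000
8: · MOVHI
9: · ADDCS
10: ✓ ADDLT  r0←0x24

VAL = 0xd2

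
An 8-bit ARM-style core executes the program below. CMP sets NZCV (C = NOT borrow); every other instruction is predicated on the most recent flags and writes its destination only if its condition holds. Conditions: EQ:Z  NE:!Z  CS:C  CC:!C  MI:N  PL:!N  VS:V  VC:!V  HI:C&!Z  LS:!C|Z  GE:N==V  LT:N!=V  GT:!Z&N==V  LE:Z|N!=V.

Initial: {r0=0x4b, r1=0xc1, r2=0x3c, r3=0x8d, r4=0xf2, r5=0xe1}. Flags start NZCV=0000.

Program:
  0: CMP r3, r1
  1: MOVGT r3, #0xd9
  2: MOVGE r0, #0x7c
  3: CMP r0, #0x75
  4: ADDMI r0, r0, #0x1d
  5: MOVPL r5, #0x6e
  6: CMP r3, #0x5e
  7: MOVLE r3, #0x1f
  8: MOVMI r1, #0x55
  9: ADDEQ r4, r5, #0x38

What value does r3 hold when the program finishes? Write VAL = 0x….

VAL = 0x1f

[0] flags=1000 → (cmp)
[1] flags=1000 GT?F → skip
[2] flags=1000 GE?F → skip
[3] flags=1000 → (cmp)
[4] flags=1000 MI?T → r0=0x68
[5] flags=1000 PL?F → skip
[6] flags=0011 → (cmp)
[7] flags=0011 LE?T → r3=0x1f
[8] flags=0011 MI?F → skip
[9] flags=0011 EQ?F → skip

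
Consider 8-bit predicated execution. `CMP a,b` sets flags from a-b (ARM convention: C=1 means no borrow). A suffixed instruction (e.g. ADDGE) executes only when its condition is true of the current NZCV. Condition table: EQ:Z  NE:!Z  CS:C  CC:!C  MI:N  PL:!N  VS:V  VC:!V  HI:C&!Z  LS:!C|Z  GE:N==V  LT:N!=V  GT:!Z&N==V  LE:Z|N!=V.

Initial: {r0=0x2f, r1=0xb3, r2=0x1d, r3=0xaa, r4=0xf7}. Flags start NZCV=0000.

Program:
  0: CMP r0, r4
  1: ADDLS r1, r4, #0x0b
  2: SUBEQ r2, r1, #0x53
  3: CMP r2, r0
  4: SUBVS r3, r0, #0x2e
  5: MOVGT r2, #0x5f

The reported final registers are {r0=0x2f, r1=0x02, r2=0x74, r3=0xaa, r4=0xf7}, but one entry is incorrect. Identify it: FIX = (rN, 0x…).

FIX = (r2, 0x1d)

0: ✓ CMP  NZCV=0000
1: ✓ ADDLS  r1←0x02
2: · SUBEQ
3: ✓ CMP  NZCV=1000
4: · SUBVS
5: · MOVGT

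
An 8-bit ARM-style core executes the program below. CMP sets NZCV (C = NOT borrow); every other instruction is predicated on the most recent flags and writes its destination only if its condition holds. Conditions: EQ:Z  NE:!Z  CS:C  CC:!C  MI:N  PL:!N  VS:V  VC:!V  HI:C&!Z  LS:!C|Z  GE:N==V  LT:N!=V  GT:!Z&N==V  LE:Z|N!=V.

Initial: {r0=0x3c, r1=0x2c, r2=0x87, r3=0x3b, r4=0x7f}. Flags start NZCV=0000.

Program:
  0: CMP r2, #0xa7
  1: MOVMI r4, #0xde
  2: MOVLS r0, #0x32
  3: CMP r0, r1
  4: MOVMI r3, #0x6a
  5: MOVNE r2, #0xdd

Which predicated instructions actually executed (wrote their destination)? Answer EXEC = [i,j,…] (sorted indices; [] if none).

0: ✓ CMP  NZCV=1000
1: ✓ MOVMI  r4←0xde
2: ✓ MOVLS  r0←0x32
3: ✓ CMP  NZCV=0010
4: · MOVMI
5: ✓ MOVNE  r2←0xdd

EXEC = [1,2,5]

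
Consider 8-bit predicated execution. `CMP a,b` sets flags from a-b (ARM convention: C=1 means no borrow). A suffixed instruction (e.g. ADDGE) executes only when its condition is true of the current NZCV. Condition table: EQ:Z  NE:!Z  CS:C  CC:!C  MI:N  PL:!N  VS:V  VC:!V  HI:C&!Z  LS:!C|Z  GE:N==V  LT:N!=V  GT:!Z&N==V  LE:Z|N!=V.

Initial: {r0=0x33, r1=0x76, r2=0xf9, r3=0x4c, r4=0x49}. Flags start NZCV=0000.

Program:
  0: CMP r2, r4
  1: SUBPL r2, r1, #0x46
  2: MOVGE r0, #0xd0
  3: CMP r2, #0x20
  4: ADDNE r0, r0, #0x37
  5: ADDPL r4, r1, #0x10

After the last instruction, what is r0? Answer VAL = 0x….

0: ✓ CMP  NZCV=1010
1: · SUBPL
2: · MOVGE
3: ✓ CMP  NZCV=1010
4: ✓ ADDNE  r0←0x6a
5: · ADDPL

VAL = 0x6a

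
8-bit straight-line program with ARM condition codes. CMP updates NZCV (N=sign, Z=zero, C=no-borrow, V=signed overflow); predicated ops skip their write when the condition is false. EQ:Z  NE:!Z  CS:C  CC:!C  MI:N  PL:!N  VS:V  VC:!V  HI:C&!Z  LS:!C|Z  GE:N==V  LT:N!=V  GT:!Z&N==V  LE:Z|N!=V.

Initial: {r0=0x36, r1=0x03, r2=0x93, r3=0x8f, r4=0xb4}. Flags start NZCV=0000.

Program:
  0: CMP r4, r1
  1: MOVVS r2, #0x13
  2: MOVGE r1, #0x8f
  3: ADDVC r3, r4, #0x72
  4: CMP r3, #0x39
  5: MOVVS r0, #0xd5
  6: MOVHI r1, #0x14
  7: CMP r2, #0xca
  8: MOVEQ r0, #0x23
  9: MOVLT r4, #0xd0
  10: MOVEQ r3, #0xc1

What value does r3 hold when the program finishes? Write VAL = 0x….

0: ✓ CMP  NZCV=1010
1: · MOVVS
2: · MOVGE
3: ✓ ADDVC  r3←0x26
4: ✓ CMP  NZCV=1000
5: · MOVVS
6: · MOVHI
7: ✓ CMP  NZCV=1000
8: · MOVEQ
9: ✓ MOVLT  r4←0xd0
10: · MOVEQ

VAL = 0x26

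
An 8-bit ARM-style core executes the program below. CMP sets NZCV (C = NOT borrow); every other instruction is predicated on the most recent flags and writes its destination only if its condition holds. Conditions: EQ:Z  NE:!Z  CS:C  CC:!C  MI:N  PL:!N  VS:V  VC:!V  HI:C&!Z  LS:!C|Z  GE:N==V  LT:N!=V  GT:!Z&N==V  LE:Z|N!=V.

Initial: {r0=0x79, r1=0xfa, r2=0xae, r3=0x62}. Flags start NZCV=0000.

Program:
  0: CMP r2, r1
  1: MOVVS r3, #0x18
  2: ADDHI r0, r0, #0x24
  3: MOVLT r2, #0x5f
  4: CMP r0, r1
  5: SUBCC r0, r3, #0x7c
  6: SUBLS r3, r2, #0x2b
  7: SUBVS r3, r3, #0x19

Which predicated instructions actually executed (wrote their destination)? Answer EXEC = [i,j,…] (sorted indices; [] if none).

EXEC = [3,5,6]

[0] flags=1000 → (cmp)
[1] flags=1000 VS?F → skip
[2] flags=1000 HI?F → skip
[3] flags=1000 LT?T → r2=0x5f
[4] flags=0000 → (cmp)
[5] flags=0000 CC?T → r0=0xe6
[6] flags=0000 LS?T → r3=0x34
[7] flags=0000 VS?F → skip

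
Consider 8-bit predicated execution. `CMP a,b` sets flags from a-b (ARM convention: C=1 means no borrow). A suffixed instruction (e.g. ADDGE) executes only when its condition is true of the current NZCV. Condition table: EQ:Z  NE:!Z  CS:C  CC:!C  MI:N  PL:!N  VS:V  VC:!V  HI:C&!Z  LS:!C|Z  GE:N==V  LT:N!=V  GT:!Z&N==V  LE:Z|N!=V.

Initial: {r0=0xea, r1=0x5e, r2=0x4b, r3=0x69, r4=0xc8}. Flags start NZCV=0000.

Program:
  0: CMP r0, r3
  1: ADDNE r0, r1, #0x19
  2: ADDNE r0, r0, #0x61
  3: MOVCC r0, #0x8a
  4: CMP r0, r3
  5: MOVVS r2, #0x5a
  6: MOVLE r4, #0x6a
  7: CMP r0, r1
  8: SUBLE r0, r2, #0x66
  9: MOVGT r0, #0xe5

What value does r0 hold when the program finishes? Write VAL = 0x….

VAL = 0xf4

0: ✓ CMP  NZCV=1010
1: ✓ ADDNE  r0←0x77
2: ✓ ADDNE  r0←0xd8
3: · MOVCC
4: ✓ CMP  NZCV=0011
5: ✓ MOVVS  r2←0x5a
6: ✓ MOVLE  r4←0x6a
7: ✓ CMP  NZCV=0011
8: ✓ SUBLE  r0←0xf4
9: · MOVGT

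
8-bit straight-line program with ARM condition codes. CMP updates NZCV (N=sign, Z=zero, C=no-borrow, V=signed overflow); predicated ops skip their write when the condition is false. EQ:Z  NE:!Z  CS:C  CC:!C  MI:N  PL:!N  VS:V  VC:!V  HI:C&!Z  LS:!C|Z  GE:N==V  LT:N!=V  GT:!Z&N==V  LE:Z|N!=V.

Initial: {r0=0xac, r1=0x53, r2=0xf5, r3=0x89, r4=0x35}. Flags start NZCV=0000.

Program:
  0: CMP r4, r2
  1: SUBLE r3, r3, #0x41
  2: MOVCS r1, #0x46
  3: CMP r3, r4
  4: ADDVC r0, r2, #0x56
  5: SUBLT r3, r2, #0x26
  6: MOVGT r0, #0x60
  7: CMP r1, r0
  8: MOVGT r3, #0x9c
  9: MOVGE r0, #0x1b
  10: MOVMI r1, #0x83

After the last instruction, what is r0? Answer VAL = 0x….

VAL = 0x1b

0: ✓ CMP  NZCV=0000
1: · SUBLE
2: · MOVCS
3: ✓ CMP  NZCV=0011
4: · ADDVC
5: ✓ SUBLT  r3←0xcf
6: · MOVGT
7: ✓ CMP  NZCV=1001
8: ✓ MOVGT  r3←0x9c
9: ✓ MOVGE  r0←0x1b
10: ✓ MOVMI  r1←0x83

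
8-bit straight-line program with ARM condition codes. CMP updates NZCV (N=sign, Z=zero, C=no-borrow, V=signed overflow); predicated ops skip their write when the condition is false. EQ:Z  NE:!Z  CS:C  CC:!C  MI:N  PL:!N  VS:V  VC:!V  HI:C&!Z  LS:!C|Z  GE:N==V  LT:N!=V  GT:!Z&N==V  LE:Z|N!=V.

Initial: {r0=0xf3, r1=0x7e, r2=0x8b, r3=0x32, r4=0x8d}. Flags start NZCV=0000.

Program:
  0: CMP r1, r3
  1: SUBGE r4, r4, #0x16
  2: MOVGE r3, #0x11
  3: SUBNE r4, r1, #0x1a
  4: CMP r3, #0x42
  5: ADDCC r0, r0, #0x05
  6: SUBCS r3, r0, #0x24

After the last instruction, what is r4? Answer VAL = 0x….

VAL = 0x64

[0] flags=0010 → (cmp)
[1] flags=0010 GE?T → r4=0x77
[2] flags=0010 GE?T → r3=0x11
[3] flags=0010 NE?T → r4=0x64
[4] flags=1000 → (cmp)
[5] flags=1000 CC?T → r0=0xf8
[6] flags=1000 CS?F → skip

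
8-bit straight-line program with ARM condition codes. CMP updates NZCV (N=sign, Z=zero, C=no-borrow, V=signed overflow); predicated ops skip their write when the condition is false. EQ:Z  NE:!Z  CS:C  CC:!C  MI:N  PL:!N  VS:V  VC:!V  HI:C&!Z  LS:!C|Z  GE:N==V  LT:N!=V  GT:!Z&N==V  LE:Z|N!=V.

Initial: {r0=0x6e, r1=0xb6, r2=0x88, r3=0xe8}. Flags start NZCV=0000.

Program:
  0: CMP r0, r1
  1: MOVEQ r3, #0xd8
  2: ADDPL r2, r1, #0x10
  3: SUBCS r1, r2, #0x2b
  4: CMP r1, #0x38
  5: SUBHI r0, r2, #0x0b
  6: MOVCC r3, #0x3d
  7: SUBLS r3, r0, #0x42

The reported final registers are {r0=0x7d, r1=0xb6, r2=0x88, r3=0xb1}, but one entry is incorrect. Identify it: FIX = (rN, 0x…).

0: ✓ CMP  NZCV=1001
1: · MOVEQ
2: · ADDPL
3: · SUBCS
4: ✓ CMP  NZCV=0011
5: ✓ SUBHI  r0←0x7d
6: · MOVCC
7: · SUBLS

FIX = (r3, 0xe8)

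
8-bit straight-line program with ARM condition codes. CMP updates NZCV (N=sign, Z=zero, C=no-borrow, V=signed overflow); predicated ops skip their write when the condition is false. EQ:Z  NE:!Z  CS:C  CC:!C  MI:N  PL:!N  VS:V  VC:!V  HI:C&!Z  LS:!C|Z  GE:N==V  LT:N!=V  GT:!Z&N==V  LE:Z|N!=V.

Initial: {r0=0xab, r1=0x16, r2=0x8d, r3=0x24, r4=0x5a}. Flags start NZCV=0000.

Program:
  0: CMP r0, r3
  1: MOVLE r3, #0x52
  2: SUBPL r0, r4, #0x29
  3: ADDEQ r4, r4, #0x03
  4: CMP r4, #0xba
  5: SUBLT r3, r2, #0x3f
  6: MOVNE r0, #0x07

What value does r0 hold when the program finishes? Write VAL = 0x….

VAL = 0x07

0: ✓ CMP  NZCV=1010
1: ✓ MOVLE  r3←0x52
2: · SUBPL
3: · ADDEQ
4: ✓ CMP  NZCV=1001
5: · SUBLT
6: ✓ MOVNE  r0←0x07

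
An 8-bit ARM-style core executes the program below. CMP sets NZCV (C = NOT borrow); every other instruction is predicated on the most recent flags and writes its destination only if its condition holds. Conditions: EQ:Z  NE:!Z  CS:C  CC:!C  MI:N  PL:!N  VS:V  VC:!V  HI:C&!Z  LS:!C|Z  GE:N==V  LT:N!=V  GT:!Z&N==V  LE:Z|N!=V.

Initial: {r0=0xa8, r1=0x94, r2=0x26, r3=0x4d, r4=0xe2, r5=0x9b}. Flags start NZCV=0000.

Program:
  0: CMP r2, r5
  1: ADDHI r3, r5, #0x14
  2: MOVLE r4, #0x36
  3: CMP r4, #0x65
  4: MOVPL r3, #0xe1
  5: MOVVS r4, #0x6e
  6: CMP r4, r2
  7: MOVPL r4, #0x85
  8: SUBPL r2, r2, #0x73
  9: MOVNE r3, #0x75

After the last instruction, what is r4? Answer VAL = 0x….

VAL = 0x85

0: ✓ CMP  NZCV=1001
1: · ADDHI
2: · MOVLE
3: ✓ CMP  NZCV=0011
4: ✓ MOVPL  r3←0xe1
5: ✓ MOVVS  r4←0x6e
6: ✓ CMP  NZCV=0010
7: ✓ MOVPL  r4←0x85
8: ✓ SUBPL  r2←0xb3
9: ✓ MOVNE  r3←0x75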